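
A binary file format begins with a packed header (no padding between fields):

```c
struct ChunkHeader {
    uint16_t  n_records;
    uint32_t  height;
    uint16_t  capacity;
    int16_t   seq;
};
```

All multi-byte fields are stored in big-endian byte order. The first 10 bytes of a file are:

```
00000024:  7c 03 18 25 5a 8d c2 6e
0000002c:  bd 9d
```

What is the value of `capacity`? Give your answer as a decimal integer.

49774

`capacity` follows `n_records` (2 B), `height` (4 B), so it starts at offset 2 + 4 = 6 and occupies 2 bytes.
Bytes at offsets 6..7: C2 6E.
Big-endian: lowest address holds the most-significant byte.
The bytes are already most-significant first: 0xC26E.
0xC26E = 49774.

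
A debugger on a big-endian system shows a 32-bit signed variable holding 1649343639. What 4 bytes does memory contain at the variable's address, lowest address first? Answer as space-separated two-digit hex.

62 4E FC 97

1649343639 in hexadecimal, padded to 32 bits, is 0x624EFC97.
Split into bytes (most-significant first): 62 4E FC 97.
Big-endian: lowest address holds the most-significant byte.
So the memory order matches the most-significant-first order: 62 4E FC 97.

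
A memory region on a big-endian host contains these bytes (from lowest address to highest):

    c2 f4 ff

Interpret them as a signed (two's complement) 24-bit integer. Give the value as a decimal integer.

Big-endian stores the most-significant byte at the lowest address.
The bytes are already most-significant first: 0xC2F4FF.
Top bit is set, so as a signed 24-bit value this is 0xC2F4FF − 2^24 = -4000513.

-4000513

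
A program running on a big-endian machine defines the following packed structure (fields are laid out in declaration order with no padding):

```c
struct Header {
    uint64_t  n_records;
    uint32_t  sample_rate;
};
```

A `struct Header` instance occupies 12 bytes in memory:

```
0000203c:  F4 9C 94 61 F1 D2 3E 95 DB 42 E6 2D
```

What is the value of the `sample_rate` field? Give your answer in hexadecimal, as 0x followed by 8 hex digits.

0xDB42E62D

`sample_rate` follows `n_records` (8 bytes), so it starts at byte offset 8 and occupies 4 bytes.
Bytes at offsets 8..11: DB 42 E6 2D.
Big-endian: lowest address holds the most-significant byte.
The bytes are already most-significant first: 0xDB42E62D.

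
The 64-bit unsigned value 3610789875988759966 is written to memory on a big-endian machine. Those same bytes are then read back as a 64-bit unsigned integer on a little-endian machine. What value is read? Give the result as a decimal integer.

3610789875988759966 in 64-bit hexadecimal is 0x321C1A42ECE3059E.
Stored big-endian, the bytes at ascending addresses are 32 1C 1A 42 EC E3 05 9E.
Read back as little-endian, the first byte is least significant, giving 0x9E05E3EC421A1C32.
0x9E05E3EC421A1C32 = 11386757836736961586.

11386757836736961586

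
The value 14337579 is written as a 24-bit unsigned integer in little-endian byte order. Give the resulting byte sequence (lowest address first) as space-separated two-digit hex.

2B C6 DA

14337579 in hexadecimal, padded to 24 bits, is 0xDAC62B.
Split into bytes (most-significant first): DA C6 2B.
Little-endian stores the least-significant byte at the lowest address.
So at ascending addresses the bytes are 2B C6 DA.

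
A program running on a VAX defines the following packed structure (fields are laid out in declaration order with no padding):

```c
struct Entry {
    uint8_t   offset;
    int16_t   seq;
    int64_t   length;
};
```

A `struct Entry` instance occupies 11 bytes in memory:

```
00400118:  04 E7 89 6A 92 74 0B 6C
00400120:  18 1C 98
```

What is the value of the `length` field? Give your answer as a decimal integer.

`length` follows `offset` (1 B), `seq` (2 B), so it starts at offset 1 + 2 = 3 and occupies 8 bytes.
Bytes at offsets 3..10: 6A 92 74 0B 6C 18 1C 98.
In little-endian order the low byte comes first in memory.
Reassemble most-significant byte first: 98 1C 18 6C 0B 74 92 6A → 0x981C186C0B74926A.
Top bit is set, so as a signed 64-bit value this is 0x981C186C0B74926A − 2^64 = -7486081628268883350.

-7486081628268883350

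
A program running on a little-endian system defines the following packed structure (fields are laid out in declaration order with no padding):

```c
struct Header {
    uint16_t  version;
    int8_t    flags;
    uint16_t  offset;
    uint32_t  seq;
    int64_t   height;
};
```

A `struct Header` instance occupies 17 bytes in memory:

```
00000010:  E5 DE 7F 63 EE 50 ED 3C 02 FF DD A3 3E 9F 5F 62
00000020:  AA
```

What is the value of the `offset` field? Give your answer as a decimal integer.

61027

`offset` follows `version` (2 B), `flags` (1 B), so it starts at offset 2 + 1 = 3 and occupies 2 bytes.
Bytes at offsets 3..4: 63 EE.
Little-endian: lowest address holds the least-significant byte.
Reassemble most-significant byte first: EE 63 → 0xEE63.
0xEE63 = 61027.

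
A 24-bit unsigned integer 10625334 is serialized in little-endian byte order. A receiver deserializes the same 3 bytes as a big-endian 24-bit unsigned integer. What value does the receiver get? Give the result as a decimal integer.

10625334 in 24-bit hexadecimal is 0xA22136.
Stored little-endian, the bytes at ascending addresses are 36 21 A2.
Read back as big-endian, the last byte is least significant, giving 0x3621A2.
0x3621A2 = 3547554.

3547554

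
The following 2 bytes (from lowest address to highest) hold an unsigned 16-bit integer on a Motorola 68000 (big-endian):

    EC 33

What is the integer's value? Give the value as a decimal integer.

Big-endian: lowest address holds the most-significant byte.
The bytes are already most-significant first: 0xEC33.
0xEC33 = 60467.

60467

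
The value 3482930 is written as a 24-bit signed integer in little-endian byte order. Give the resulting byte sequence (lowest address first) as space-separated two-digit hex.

32 25 35

3482930 in hexadecimal, padded to 24 bits, is 0x352532.
Split into bytes (most-significant first): 35 25 32.
Little-endian stores the least-significant byte at the lowest address.
So at ascending addresses the bytes are 32 25 35.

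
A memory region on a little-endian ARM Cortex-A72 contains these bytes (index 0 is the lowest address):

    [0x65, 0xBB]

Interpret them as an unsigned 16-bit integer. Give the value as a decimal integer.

In little-endian order the low byte comes first in memory.
Reassemble most-significant byte first: BB 65 → 0xBB65.
0xBB65 = 47973.

47973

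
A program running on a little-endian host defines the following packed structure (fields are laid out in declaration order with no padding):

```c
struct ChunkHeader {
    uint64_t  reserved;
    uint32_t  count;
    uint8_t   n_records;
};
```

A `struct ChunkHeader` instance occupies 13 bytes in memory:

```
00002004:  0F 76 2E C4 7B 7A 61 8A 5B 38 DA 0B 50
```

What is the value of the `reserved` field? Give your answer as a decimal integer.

9971385721965934095

`reserved` is the first field, at byte offset 0, occupying 8 bytes.
Bytes at offsets 0..7: 0F 76 2E C4 7B 7A 61 8A.
Little-endian stores the least-significant byte at the lowest address.
Reassemble most-significant byte first: 8A 61 7A 7B C4 2E 76 0F → 0x8A617A7BC42E760F.
0x8A617A7BC42E760F = 9971385721965934095.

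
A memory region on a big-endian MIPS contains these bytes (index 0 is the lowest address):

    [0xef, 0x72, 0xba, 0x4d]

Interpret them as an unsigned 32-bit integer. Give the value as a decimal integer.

4017273421

In big-endian order the high byte comes first in memory.
The bytes are already most-significant first: 0xEF72BA4D.
0xEF72BA4D = 4017273421.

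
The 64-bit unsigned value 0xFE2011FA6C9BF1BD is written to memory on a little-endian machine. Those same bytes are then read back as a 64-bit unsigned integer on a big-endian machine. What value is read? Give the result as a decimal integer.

13686891634909847806

Stored little-endian, the bytes at ascending addresses are BD F1 9B 6C FA 11 20 FE.
Read back as big-endian, the last byte is least significant, giving 0xBDF19B6CFA1120FE.
0xBDF19B6CFA1120FE = 13686891634909847806.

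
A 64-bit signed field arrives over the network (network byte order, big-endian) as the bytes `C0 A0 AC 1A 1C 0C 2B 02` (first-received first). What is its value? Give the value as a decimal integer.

-4566460794013996286

Big-endian: lowest address holds the most-significant byte.
The bytes are already most-significant first: 0xC0A0AC1A1C0C2B02.
Top bit is set, so as a signed 64-bit value this is 0xC0A0AC1A1C0C2B02 − 2^64 = -4566460794013996286.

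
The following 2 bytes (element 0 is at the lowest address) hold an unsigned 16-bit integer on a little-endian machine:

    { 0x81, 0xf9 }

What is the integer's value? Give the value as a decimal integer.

Little-endian: lowest address holds the least-significant byte.
Reassemble most-significant byte first: F9 81 → 0xF981.
0xF981 = 63873.

63873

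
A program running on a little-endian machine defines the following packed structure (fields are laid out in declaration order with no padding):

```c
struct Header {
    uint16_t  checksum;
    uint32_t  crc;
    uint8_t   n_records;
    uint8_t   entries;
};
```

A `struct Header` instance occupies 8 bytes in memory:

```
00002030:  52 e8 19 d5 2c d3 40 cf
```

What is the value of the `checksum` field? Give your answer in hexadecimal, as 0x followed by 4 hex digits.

`checksum` is the first field, at byte offset 0, occupying 2 bytes.
Bytes at offsets 0..1: 52 E8.
Little-endian stores the least-significant byte at the lowest address.
Reassemble most-significant byte first: E8 52 → 0xE852.

0xE852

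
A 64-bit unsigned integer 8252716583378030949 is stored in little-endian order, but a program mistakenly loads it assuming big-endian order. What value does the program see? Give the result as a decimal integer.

8252716583378030949 in 64-bit hexadecimal is 0x72878A0200391165.
Stored little-endian, the bytes at ascending addresses are 65 11 39 00 02 8A 87 72.
Read back as big-endian, the last byte is least significant, giving 0x65113900028A8772.
0x65113900028A8772 = 7282664744640218994.

7282664744640218994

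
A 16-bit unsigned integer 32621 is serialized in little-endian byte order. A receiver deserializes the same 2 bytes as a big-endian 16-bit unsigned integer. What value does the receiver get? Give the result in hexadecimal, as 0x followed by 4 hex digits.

32621 in 16-bit hexadecimal is 0x7F6D.
Stored little-endian, the bytes at ascending addresses are 6D 7F.
Read back as big-endian, the last byte is least significant, giving 0x6D7F.

0x6D7F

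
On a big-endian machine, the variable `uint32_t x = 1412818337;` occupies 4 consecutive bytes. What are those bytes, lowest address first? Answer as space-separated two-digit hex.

1412818337 in hexadecimal, padded to 32 bits, is 0x5435E5A1.
Split into bytes (most-significant first): 54 35 E5 A1.
Big-endian stores the most-significant byte at the lowest address.
So the memory order matches the most-significant-first order: 54 35 E5 A1.

54 35 E5 A1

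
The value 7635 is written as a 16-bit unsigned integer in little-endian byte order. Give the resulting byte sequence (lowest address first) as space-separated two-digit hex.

7635 in hexadecimal, padded to 16 bits, is 0x1DD3.
Split into bytes (most-significant first): 1D D3.
Little-endian: lowest address holds the least-significant byte.
So at ascending addresses the bytes are D3 1D.

D3 1D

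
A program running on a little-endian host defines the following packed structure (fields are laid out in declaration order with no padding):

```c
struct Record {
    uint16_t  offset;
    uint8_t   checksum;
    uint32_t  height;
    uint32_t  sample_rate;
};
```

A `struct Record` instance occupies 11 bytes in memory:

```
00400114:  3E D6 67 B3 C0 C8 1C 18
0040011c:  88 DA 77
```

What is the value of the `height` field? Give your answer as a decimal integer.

482918579

`height` follows `offset` (2 B), `checksum` (1 B), so it starts at offset 2 + 1 = 3 and occupies 4 bytes.
Bytes at offsets 3..6: B3 C0 C8 1C.
Little-endian: lowest address holds the least-significant byte.
Reassemble most-significant byte first: 1C C8 C0 B3 → 0x1CC8C0B3.
0x1CC8C0B3 = 482918579.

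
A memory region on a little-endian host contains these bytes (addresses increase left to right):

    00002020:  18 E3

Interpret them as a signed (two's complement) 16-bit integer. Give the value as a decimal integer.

Little-endian: lowest address holds the least-significant byte.
Reassemble most-significant byte first: E3 18 → 0xE318.
Top bit is set, so as a signed 16-bit value this is 0xE318 − 2^16 = -7400.

-7400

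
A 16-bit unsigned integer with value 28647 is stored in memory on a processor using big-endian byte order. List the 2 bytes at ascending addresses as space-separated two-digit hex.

6F E7

28647 in hexadecimal, padded to 16 bits, is 0x6FE7.
Split into bytes (most-significant first): 6F E7.
Big-endian stores the most-significant byte at the lowest address.
So the memory order matches the most-significant-first order: 6F E7.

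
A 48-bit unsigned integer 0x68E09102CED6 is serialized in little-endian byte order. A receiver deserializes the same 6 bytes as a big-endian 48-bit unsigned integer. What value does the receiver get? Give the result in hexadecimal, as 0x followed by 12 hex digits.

0xD6CE0291E068

Stored little-endian, the bytes at ascending addresses are D6 CE 02 91 E0 68.
Read back as big-endian, the last byte is least significant, giving 0xD6CE0291E068.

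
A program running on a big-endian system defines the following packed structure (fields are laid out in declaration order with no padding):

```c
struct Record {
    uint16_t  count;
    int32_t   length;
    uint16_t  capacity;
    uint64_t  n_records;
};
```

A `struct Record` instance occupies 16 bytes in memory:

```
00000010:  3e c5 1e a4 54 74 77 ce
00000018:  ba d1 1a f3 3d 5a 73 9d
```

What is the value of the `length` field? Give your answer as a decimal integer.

`length` follows `count` (2 bytes), so it starts at byte offset 2 and occupies 4 bytes.
Bytes at offsets 2..5: 1E A4 54 74.
Big-endian stores the most-significant byte at the lowest address.
The bytes are already most-significant first: 0x1EA45474.
0x1EA45474 = 514086004.

514086004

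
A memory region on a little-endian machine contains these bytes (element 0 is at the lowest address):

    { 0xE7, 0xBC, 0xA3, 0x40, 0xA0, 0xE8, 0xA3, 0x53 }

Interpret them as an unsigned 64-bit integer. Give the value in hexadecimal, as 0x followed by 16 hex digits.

Little-endian stores the least-significant byte at the lowest address.
Reassemble most-significant byte first: 53 A3 E8 A0 40 A3 BC E7 → 0x53A3E8A040A3BCE7.

0x53A3E8A040A3BCE7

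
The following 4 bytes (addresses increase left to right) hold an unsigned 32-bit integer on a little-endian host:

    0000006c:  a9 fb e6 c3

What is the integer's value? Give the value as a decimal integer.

3286694825

Little-endian stores the least-significant byte at the lowest address.
Reassemble most-significant byte first: C3 E6 FB A9 → 0xC3E6FBA9.
0xC3E6FBA9 = 3286694825.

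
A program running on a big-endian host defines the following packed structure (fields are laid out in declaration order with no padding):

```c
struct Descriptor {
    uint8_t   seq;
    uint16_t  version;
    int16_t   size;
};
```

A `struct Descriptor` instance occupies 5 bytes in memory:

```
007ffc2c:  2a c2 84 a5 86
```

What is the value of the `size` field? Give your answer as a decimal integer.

`size` follows `seq` (1 B), `version` (2 B), so it starts at offset 1 + 2 = 3 and occupies 2 bytes.
Bytes at offsets 3..4: A5 86.
In big-endian order the high byte comes first in memory.
The bytes are already most-significant first: 0xA586.
Top bit is set, so as a signed 16-bit value this is 0xA586 − 2^16 = -23162.

-23162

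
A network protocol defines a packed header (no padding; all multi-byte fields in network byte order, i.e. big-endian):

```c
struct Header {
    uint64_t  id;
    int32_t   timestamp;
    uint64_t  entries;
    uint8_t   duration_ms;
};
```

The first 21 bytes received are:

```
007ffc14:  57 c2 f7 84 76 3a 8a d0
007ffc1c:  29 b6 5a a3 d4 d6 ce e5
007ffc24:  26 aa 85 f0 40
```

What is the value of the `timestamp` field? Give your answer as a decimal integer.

`timestamp` follows `id` (8 bytes), so it starts at byte offset 8 and occupies 4 bytes.
Bytes at offsets 8..11: 29 B6 5A A3.
Big-endian: lowest address holds the most-significant byte.
The bytes are already most-significant first: 0x29B65AA3.
0x29B65AA3 = 699816611.

699816611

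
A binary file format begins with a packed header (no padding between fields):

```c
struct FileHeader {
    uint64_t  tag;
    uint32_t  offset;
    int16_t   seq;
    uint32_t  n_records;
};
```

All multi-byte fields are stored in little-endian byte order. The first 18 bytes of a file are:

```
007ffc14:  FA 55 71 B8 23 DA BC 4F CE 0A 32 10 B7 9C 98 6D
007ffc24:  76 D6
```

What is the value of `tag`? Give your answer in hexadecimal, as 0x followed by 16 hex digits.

0x4FBCDA23B87155FA

`tag` is the first field, at byte offset 0, occupying 8 bytes.
Bytes at offsets 0..7: FA 55 71 B8 23 DA BC 4F.
Little-endian stores the least-significant byte at the lowest address.
Reassemble most-significant byte first: 4F BC DA 23 B8 71 55 FA → 0x4FBCDA23B87155FA.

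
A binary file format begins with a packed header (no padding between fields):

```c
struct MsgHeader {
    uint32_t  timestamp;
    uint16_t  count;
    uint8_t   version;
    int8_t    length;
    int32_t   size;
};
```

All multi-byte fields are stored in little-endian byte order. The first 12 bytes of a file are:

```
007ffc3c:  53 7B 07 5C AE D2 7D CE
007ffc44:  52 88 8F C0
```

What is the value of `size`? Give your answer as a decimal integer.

`size` follows `timestamp` (4 B), `count` (2 B), `version` (1 B), `length` (1 B), so it starts at offset 4 + 2 + 1 + 1 = 8 and occupies 4 bytes.
Bytes at offsets 8..11: 52 88 8F C0.
Little-endian: lowest address holds the least-significant byte.
Reassemble most-significant byte first: C0 8F 88 52 → 0xC08F8852.
Top bit is set, so as a signed 32-bit value this is 0xC08F8852 − 2^32 = -1064335278.

-1064335278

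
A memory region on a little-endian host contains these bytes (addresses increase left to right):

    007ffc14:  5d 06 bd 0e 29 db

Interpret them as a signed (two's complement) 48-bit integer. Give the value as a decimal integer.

-40505589299619

In little-endian order the low byte comes first in memory.
Reassemble most-significant byte first: DB 29 0E BD 06 5D → 0xDB290EBD065D.
Top bit is set, so as a signed 48-bit value this is 0xDB290EBD065D − 2^48 = -40505589299619.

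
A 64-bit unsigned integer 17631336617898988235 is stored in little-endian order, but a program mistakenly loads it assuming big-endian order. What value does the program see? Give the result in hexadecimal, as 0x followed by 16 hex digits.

0xCBD234393D17AFF4

17631336617898988235 in 64-bit hexadecimal is 0xF4AF173D3934D2CB.
Stored little-endian, the bytes at ascending addresses are CB D2 34 39 3D 17 AF F4.
Read back as big-endian, the last byte is least significant, giving 0xCBD234393D17AFF4.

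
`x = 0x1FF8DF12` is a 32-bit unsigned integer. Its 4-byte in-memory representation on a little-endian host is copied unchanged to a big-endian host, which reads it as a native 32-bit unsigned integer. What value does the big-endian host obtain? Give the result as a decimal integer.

Stored little-endian, the bytes at ascending addresses are 12 DF F8 1F.
Read back as big-endian, the last byte is least significant, giving 0x12DFF81F.
0x12DFF81F = 316667935.

316667935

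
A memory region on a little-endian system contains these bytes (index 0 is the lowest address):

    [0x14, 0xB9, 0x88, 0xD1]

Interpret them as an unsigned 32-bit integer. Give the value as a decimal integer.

In little-endian order the low byte comes first in memory.
Reassemble most-significant byte first: D1 88 B9 14 → 0xD188B914.
0xD188B914 = 3515398420.

3515398420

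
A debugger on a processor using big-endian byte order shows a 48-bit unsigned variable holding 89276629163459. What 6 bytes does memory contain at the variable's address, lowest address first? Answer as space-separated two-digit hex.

51 32 55 C4 9D C3

89276629163459 in hexadecimal, padded to 48 bits, is 0x513255C49DC3.
Split into bytes (most-significant first): 51 32 55 C4 9D C3.
In big-endian order the high byte comes first in memory.
So the memory order matches the most-significant-first order: 51 32 55 C4 9D C3.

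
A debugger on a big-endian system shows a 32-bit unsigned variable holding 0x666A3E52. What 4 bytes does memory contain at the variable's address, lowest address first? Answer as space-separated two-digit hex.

66 6A 3E 52

Split into bytes (most-significant first): 66 6A 3E 52.
In big-endian order the high byte comes first in memory.
So the memory order matches the most-significant-first order: 66 6A 3E 52.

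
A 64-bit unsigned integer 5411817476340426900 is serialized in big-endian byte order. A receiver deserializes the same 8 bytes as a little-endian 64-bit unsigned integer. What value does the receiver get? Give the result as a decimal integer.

5411817476340426900 in 64-bit hexadecimal is 0x4B1AA3525A85A894.
Stored big-endian, the bytes at ascending addresses are 4B 1A A3 52 5A 85 A8 94.
Read back as little-endian, the first byte is least significant, giving 0x94A8855A52A31A4B.
0x94A8855A52A31A4B = 10711958336680696395.

10711958336680696395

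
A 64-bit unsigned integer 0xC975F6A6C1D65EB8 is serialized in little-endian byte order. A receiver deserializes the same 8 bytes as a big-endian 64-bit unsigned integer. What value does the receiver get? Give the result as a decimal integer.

Stored little-endian, the bytes at ascending addresses are B8 5E D6 C1 A6 F6 75 C9.
Read back as big-endian, the last byte is least significant, giving 0xB85ED6C1A6F675C9.
0xB85ED6C1A6F675C9 = 13285292078007743945.

13285292078007743945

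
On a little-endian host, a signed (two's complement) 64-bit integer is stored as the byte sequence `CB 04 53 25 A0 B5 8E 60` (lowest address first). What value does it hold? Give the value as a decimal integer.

6957698173759587531

Little-endian stores the least-significant byte at the lowest address.
Reassemble most-significant byte first: 60 8E B5 A0 25 53 04 CB → 0x608EB5A0255304CB.
0x608EB5A0255304CB = 6957698173759587531.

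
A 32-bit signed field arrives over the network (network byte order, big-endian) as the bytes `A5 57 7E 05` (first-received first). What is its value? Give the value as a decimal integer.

In big-endian order the high byte comes first in memory.
The bytes are already most-significant first: 0xA5577E05.
Top bit is set, so as a signed 32-bit value this is 0xA5577E05 − 2^32 = -1520992763.

-1520992763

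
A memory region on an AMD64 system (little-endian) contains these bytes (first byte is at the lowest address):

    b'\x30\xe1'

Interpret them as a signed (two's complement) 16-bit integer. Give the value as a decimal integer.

Little-endian stores the least-significant byte at the lowest address.
Reassemble most-significant byte first: E1 30 → 0xE130.
Top bit is set, so as a signed 16-bit value this is 0xE130 − 2^16 = -7888.

-7888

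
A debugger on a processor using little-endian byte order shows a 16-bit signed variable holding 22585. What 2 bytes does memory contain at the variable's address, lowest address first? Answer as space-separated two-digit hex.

39 58

22585 in hexadecimal, padded to 16 bits, is 0x5839.
Split into bytes (most-significant first): 58 39.
Little-endian: lowest address holds the least-significant byte.
So at ascending addresses the bytes are 39 58.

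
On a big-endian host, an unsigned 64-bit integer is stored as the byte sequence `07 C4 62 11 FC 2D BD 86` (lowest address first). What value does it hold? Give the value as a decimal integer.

559680083085606278

Big-endian: lowest address holds the most-significant byte.
The bytes are already most-significant first: 0x07C46211FC2DBD86.
0x07C46211FC2DBD86 = 559680083085606278.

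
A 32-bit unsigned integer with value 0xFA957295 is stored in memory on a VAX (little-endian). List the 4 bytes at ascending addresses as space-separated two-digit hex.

95 72 95 FA

Split into bytes (most-significant first): FA 95 72 95.
Little-endian stores the least-significant byte at the lowest address.
So at ascending addresses the bytes are 95 72 95 FA.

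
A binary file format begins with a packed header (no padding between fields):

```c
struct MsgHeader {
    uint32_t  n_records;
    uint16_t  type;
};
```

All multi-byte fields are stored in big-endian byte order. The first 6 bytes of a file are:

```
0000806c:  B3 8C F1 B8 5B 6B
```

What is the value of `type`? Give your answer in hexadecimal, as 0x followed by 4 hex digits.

`type` follows `n_records` (4 bytes), so it starts at byte offset 4 and occupies 2 bytes.
Bytes at offsets 4..5: 5B 6B.
Big-endian: lowest address holds the most-significant byte.
The bytes are already most-significant first: 0x5B6B.

0x5B6B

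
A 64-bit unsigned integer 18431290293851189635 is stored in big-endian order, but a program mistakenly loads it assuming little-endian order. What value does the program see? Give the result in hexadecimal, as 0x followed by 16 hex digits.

0x83F11A7DDE18C9FF

18431290293851189635 in 64-bit hexadecimal is 0xFFC918DE7D1AF183.
Stored big-endian, the bytes at ascending addresses are FF C9 18 DE 7D 1A F1 83.
Read back as little-endian, the first byte is least significant, giving 0x83F11A7DDE18C9FF.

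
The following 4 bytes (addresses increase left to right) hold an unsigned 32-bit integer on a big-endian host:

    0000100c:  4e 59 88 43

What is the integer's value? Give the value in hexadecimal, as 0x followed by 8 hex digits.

0x4E598843

Big-endian: lowest address holds the most-significant byte.
The bytes are already most-significant first: 0x4E598843.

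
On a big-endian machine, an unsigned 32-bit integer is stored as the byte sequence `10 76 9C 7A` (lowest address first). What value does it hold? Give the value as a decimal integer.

Big-endian: lowest address holds the most-significant byte.
The bytes are already most-significant first: 0x10769C7A.
0x10769C7A = 276208762.

276208762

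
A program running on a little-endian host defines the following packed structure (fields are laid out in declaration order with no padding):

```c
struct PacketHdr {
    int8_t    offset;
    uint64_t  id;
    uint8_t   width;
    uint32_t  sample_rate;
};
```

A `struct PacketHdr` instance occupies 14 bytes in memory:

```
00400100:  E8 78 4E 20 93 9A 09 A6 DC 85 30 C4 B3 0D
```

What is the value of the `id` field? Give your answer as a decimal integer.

15899406093976096376

`id` follows `offset` (1 byte), so it starts at byte offset 1 and occupies 8 bytes.
Bytes at offsets 1..8: 78 4E 20 93 9A 09 A6 DC.
Little-endian: lowest address holds the least-significant byte.
Reassemble most-significant byte first: DC A6 09 9A 93 20 4E 78 → 0xDCA6099A93204E78.
0xDCA6099A93204E78 = 15899406093976096376.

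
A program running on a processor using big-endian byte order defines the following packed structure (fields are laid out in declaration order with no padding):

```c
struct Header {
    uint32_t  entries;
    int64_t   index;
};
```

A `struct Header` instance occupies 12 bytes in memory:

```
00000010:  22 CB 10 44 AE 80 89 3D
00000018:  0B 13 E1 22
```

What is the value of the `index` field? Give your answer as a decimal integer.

-5872543018819264222

`index` follows `entries` (4 bytes), so it starts at byte offset 4 and occupies 8 bytes.
Bytes at offsets 4..11: AE 80 89 3D 0B 13 E1 22.
In big-endian order the high byte comes first in memory.
The bytes are already most-significant first: 0xAE80893D0B13E122.
Top bit is set, so as a signed 64-bit value this is 0xAE80893D0B13E122 − 2^64 = -5872543018819264222.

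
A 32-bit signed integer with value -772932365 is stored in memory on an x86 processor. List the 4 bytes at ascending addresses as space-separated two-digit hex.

Two's complement of -772932365 in 32 bits: 772932365 = 0x2E12030D; invert → 0xD1EDFCF2; add 1 → 0xD1EDFCF3.
Split into bytes (most-significant first): D1 ED FC F3.
Little-endian stores the least-significant byte at the lowest address.
So at ascending addresses the bytes are F3 FC ED D1.

F3 FC ED D1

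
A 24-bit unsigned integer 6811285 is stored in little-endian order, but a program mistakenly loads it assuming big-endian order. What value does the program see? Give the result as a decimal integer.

6811285 in 24-bit hexadecimal is 0x67EE95.
Stored little-endian, the bytes at ascending addresses are 95 EE 67.
Read back as big-endian, the last byte is least significant, giving 0x95EE67.
0x95EE67 = 9825895.

9825895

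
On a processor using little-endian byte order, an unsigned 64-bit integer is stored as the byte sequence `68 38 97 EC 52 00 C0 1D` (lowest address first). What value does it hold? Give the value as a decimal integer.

In little-endian order the low byte comes first in memory.
Reassemble most-significant byte first: 1D C0 00 52 EC 97 38 68 → 0x1DC00052EC973868.
0x1DC00052EC973868 = 2143713778785007720.

2143713778785007720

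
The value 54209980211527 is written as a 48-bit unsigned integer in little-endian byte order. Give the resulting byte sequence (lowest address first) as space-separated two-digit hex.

47 21 9D BE 4D 31

54209980211527 in hexadecimal, padded to 48 bits, is 0x314DBE9D2147.
Split into bytes (most-significant first): 31 4D BE 9D 21 47.
Little-endian: lowest address holds the least-significant byte.
So at ascending addresses the bytes are 47 21 9D BE 4D 31.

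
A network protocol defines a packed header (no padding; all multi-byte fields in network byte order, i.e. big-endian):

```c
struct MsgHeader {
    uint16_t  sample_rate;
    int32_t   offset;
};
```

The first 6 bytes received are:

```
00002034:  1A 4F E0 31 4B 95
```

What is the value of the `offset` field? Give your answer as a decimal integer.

`offset` follows `sample_rate` (2 bytes), so it starts at byte offset 2 and occupies 4 bytes.
Bytes at offsets 2..5: E0 31 4B 95.
Big-endian stores the most-significant byte at the lowest address.
The bytes are already most-significant first: 0xE0314B95.
Top bit is set, so as a signed 32-bit value this is 0xE0314B95 − 2^32 = -533640299.

-533640299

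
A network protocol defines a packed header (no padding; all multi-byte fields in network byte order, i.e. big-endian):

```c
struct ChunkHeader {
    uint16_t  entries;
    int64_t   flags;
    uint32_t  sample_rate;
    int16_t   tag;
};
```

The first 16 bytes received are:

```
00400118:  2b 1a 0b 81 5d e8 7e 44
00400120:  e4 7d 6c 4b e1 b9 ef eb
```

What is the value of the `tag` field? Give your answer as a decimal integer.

-4117

`tag` follows `entries` (2 B), `flags` (8 B), `sample_rate` (4 B), so it starts at offset 2 + 8 + 4 = 14 and occupies 2 bytes.
Bytes at offsets 14..15: EF EB.
Big-endian stores the most-significant byte at the lowest address.
The bytes are already most-significant first: 0xEFEB.
Top bit is set, so as a signed 16-bit value this is 0xEFEB − 2^16 = -4117.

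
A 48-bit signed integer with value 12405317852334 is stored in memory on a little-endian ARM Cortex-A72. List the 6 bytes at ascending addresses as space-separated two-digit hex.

12405317852334 in hexadecimal, padded to 48 bits, is 0x0B4856905CAE.
Split into bytes (most-significant first): 0B 48 56 90 5C AE.
Little-endian: lowest address holds the least-significant byte.
So at ascending addresses the bytes are AE 5C 90 56 48 0B.

AE 5C 90 56 48 0B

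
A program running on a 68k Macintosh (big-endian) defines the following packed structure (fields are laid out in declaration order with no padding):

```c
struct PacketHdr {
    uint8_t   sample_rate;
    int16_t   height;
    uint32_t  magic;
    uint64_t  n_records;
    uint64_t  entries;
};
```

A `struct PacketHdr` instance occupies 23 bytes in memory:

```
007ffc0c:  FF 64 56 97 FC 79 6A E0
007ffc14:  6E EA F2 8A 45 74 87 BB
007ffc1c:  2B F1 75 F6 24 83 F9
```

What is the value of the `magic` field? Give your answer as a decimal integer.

`magic` follows `sample_rate` (1 B), `height` (2 B), so it starts at offset 1 + 2 = 3 and occupies 4 bytes.
Bytes at offsets 3..6: 97 FC 79 6A.
In big-endian order the high byte comes first in memory.
The bytes are already most-significant first: 0x97FC796A.
0x97FC796A = 2549905770.

2549905770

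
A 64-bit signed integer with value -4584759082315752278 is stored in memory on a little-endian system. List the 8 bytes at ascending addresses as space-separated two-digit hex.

AA DC D2 DD E7 A9 5F C0

Two's complement of -4584759082315752278 in 64 bits: 4584759082315752278 = 0x3FA05618222D2356; invert → 0xC05FA9E7DDD2DCA9; add 1 → 0xC05FA9E7DDD2DCAA.
Split into bytes (most-significant first): C0 5F A9 E7 DD D2 DC AA.
Little-endian stores the least-significant byte at the lowest address.
So at ascending addresses the bytes are AA DC D2 DD E7 A9 5F C0.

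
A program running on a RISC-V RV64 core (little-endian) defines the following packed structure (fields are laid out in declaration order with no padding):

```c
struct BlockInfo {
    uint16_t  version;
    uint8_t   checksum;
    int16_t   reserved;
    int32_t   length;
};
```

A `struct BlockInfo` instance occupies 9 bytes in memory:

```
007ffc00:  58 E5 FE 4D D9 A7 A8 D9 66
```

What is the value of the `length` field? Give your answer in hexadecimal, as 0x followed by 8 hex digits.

`length` follows `version` (2 B), `checksum` (1 B), `reserved` (2 B), so it starts at offset 2 + 1 + 2 = 5 and occupies 4 bytes.
Bytes at offsets 5..8: A7 A8 D9 66.
Little-endian stores the least-significant byte at the lowest address.
Reassemble most-significant byte first: 66 D9 A8 A7 → 0x66D9A8A7.

0x66D9A8A7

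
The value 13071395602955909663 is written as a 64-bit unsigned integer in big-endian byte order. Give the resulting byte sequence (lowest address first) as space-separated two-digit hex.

B5 66 ED 0B B0 CA 3A 1F

13071395602955909663 in hexadecimal, padded to 64 bits, is 0xB566ED0BB0CA3A1F.
Split into bytes (most-significant first): B5 66 ED 0B B0 CA 3A 1F.
In big-endian order the high byte comes first in memory.
So the memory order matches the most-significant-first order: B5 66 ED 0B B0 CA 3A 1F.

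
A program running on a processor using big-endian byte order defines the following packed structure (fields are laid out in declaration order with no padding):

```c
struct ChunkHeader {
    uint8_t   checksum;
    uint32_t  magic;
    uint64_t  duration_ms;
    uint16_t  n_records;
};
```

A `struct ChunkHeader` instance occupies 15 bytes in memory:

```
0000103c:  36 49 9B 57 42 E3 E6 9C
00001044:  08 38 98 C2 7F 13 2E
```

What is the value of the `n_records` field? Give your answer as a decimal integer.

`n_records` follows `checksum` (1 B), `magic` (4 B), `duration_ms` (8 B), so it starts at offset 1 + 4 + 8 = 13 and occupies 2 bytes.
Bytes at offsets 13..14: 13 2E.
Big-endian stores the most-significant byte at the lowest address.
The bytes are already most-significant first: 0x132E.
0x132E = 4910.

4910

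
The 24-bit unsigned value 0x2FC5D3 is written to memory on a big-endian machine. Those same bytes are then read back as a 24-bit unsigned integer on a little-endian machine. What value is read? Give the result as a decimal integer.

13878575

Stored big-endian, the bytes at ascending addresses are 2F C5 D3.
Read back as little-endian, the first byte is least significant, giving 0xD3C52F.
0xD3C52F = 13878575.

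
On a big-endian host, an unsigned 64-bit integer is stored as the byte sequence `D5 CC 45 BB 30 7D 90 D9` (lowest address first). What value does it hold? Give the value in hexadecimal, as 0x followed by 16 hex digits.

0xD5CC45BB307D90D9

Big-endian stores the most-significant byte at the lowest address.
The bytes are already most-significant first: 0xD5CC45BB307D90D9.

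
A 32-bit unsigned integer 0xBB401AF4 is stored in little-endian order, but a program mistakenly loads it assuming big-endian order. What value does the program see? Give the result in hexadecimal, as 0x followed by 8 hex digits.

Stored little-endian, the bytes at ascending addresses are F4 1A 40 BB.
Read back as big-endian, the last byte is least significant, giving 0xF41A40BB.

0xF41A40BB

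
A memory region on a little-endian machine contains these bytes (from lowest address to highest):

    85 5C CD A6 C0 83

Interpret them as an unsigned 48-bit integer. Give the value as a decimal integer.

Little-endian: lowest address holds the least-significant byte.
Reassemble most-significant byte first: 83 C0 A6 CD 5C 85 → 0x83C0A6CD5C85.
0x83C0A6CD5C85 = 144863455435909.

144863455435909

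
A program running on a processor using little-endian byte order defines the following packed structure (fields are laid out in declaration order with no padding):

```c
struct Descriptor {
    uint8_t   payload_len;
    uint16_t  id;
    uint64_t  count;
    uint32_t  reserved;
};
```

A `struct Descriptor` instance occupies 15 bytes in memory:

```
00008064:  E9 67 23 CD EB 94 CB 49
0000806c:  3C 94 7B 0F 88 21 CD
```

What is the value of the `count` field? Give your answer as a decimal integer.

`count` follows `payload_len` (1 B), `id` (2 B), so it starts at offset 1 + 2 = 3 and occupies 8 bytes.
Bytes at offsets 3..10: CD EB 94 CB 49 3C 94 7B.
Little-endian stores the least-significant byte at the lowest address.
Reassemble most-significant byte first: 7B 94 3C 49 CB 94 EB CD → 0x7B943C49CB94EBCD.
0x7B943C49CB94EBCD = 8904808650864126925.

8904808650864126925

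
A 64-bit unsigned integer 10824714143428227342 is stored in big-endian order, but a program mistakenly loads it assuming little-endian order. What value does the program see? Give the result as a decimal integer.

1058679486051793302

10824714143428227342 in 64-bit hexadecimal is 0x96391C29622FB10E.
Stored big-endian, the bytes at ascending addresses are 96 39 1C 29 62 2F B1 0E.
Read back as little-endian, the first byte is least significant, giving 0x0EB12F62291C3996.
0x0EB12F62291C3996 = 1058679486051793302.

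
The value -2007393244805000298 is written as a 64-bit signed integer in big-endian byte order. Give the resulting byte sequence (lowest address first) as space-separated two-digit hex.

Two's complement of -2007393244805000298 in 64 bits: 2007393244805000298 = 0x1BDBB185411EEC6A; invert → 0xE4244E7ABEE11395; add 1 → 0xE4244E7ABEE11396.
Split into bytes (most-significant first): E4 24 4E 7A BE E1 13 96.
Big-endian: lowest address holds the most-significant byte.
So the memory order matches the most-significant-first order: E4 24 4E 7A BE E1 13 96.

E4 24 4E 7A BE E1 13 96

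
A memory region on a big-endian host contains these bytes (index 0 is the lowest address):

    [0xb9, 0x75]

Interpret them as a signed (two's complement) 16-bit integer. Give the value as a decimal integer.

-18059

Big-endian: lowest address holds the most-significant byte.
The bytes are already most-significant first: 0xB975.
Top bit is set, so as a signed 16-bit value this is 0xB975 − 2^16 = -18059.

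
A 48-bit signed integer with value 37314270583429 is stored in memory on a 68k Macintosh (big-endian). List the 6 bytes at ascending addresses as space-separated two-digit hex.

21 EF E7 D7 DA 85

37314270583429 in hexadecimal, padded to 48 bits, is 0x21EFE7D7DA85.
Split into bytes (most-significant first): 21 EF E7 D7 DA 85.
Big-endian: lowest address holds the most-significant byte.
So the memory order matches the most-significant-first order: 21 EF E7 D7 DA 85.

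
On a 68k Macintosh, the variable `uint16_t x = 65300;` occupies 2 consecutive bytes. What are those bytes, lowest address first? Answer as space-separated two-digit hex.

65300 in hexadecimal, padded to 16 bits, is 0xFF14.
Split into bytes (most-significant first): FF 14.
Big-endian stores the most-significant byte at the lowest address.
So the memory order matches the most-significant-first order: FF 14.

FF 14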